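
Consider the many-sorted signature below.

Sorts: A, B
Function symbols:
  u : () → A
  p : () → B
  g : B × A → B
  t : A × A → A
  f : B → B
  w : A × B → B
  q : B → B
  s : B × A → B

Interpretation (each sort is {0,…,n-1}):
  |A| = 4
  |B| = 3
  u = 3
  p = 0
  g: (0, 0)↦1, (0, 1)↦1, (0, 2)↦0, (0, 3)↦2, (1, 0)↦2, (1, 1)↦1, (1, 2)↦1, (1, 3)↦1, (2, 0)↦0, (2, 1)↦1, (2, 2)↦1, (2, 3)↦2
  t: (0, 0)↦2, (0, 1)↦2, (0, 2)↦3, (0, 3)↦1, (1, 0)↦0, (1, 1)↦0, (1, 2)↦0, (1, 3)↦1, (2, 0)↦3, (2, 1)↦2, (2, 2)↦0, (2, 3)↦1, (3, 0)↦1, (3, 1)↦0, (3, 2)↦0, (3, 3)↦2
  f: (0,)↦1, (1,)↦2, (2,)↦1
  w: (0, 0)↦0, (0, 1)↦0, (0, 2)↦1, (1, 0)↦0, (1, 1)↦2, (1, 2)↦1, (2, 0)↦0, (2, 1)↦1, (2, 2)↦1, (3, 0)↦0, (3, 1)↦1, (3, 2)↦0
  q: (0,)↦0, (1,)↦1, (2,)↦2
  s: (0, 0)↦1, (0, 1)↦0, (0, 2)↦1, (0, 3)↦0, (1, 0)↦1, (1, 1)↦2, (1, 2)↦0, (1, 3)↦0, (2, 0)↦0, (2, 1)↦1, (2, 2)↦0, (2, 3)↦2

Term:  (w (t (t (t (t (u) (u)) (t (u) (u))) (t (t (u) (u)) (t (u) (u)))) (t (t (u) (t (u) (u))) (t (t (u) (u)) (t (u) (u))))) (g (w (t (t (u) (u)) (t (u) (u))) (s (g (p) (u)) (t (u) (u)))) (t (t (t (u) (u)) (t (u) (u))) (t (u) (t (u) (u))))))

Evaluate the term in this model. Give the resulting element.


  u = 3
  u = 3
  (t (u) (u)) = t(3, 3) = 2
  u = 3
  u = 3
  (t (u) (u)) = t(3, 3) = 2
  (t (t (u) (u)) (t (u) (u))) = t(2, 2) = 0
  u = 3
  u = 3
  (t (u) (u)) = t(3, 3) = 2
  u = 3
  u = 3
  (t (u) (u)) = t(3, 3) = 2
  (t (t (u) (u)) (t (u) (u))) = t(2, 2) = 0
  (t (t (t (u) (u)) (t (u) (u))) (t (t (u) (u)) (t (u) (u)))) = t(0, 0) = 2
  u = 3
  u = 3
  u = 3
  (t (u) (u)) = t(3, 3) = 2
  (t (u) (t (u) (u))) = t(3, 2) = 0
  u = 3
  u = 3
  (t (u) (u)) = t(3, 3) = 2
  u = 3
  u = 3
  (t (u) (u)) = t(3, 3) = 2
  (t (t (u) (u)) (t (u) (u))) = t(2, 2) = 0
  (t (t (u) (t (u) (u))) (t (t (u) (u)) (t (u) (u)))) = t(0, 0) = 2
  (t (t (t (t (u) (u)) (t (u) (u))) (t (t (u) (u)) (t (u) (u)))) (t (t (u) (t (u) (u))) (t (t (u) (u)) (t (u) (u))))) = t(2, 2) = 0
  u = 3
  u = 3
  (t (u) (u)) = t(3, 3) = 2
  u = 3
  u = 3
  (t (u) (u)) = t(3, 3) = 2
  (t (t (u) (u)) (t (u) (u))) = t(2, 2) = 0
  p = 0
  u = 3
  (g (p) (u)) = g(0, 3) = 2
  u = 3
  u = 3
  (t (u) (u)) = t(3, 3) = 2
  (s (g (p) (u)) (t (u) (u))) = s(2, 2) = 0
  (w (t (t (u) (u)) (t (u) (u))) (s (g (p) (u)) (t (u) (u)))) = w(0, 0) = 0
  u = 3
  u = 3
  (t (u) (u)) = t(3, 3) = 2
  u = 3
  u = 3
  (t (u) (u)) = t(3, 3) = 2
  (t (t (u) (u)) (t (u) (u))) = t(2, 2) = 0
  u = 3
  u = 3
  u = 3
  (t (u) (u)) = t(3, 3) = 2
  (t (u) (t (u) (u))) = t(3, 2) = 0
  (t (t (t (u) (u)) (t (u) (u))) (t (u) (t (u) (u)))) = t(0, 0) = 2
  (g (w (t (t (u) (u)) (t (u) (u))) (s (g (p) (u)) (t (u) (u)))) (t (t (t (u) (u)) (t (u) (u))) (t (u) (t (u) (u))))) = g(0, 2) = 0
  (w (t (t (t (t (u) (u)) (t (u) (u))) (t (t (u) (u)) (t (u) (u)))) (t (t (u) (t (u) (u))) (t (t (u) (u)) (t (u) (u))))) (g (w (t (t (u) (u)) (t (u) (u))) (s (g (p) (u)) (t (u) (u)))) (t (t (t (u) (u)) (t (u) (u))) (t (u) (t (u) (u)))))) = w(0, 0) = 0

value = 0


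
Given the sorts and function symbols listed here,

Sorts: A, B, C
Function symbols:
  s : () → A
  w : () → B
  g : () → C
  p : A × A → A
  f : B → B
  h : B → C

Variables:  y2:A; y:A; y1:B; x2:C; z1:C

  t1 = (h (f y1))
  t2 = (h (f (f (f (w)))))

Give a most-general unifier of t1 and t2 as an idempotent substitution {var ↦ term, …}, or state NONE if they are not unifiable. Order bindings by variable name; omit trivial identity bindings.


{y1 ↦ (f (f (w)))}


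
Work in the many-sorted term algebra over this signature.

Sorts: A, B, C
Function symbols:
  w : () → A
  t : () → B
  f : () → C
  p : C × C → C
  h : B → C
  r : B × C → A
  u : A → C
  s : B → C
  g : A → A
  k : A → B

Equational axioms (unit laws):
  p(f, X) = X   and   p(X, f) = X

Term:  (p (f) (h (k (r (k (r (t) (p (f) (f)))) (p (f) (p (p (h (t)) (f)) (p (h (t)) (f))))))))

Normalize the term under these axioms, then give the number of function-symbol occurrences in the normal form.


size = 12

1. (p (f) (h (k (r (k (r (t) (p (f) (f)))) (p (f) (p (p (h (t)) (f)) (p (h (t)) (f))))))))  →  (h (k (r (k (r (t) (p (f) (f)))) (p (f) (p (p (h (t)) (f)) (p (h (t)) (f)))))))
2. (h (k (r (k (r (t) (p (f) (f)))) (p (f) (p (p (h (t)) (f)) (p (h (t)) (f)))))))  →  (h (k (r (k (r (t) (f))) (p (f) (p (p (h (t)) (f)) (p (h (t)) (f)))))))
3. (h (k (r (k (r (t) (f))) (p (f) (p (p (h (t)) (f)) (p (h (t)) (f)))))))  →  (h (k (r (k (r (t) (f))) (p (p (h (t)) (f)) (p (h (t)) (f))))))
4. (h (k (r (k (r (t) (f))) (p (p (h (t)) (f)) (p (h (t)) (f))))))  →  (h (k (r (k (r (t) (f))) (p (h (t)) (p (h (t)) (f))))))
5. (h (k (r (k (r (t) (f))) (p (h (t)) (p (h (t)) (f))))))  →  (h (k (r (k (r (t) (f))) (p (h (t)) (h (t))))))
normal form: (h (k (r (k (r (t) (f))) (p (h (t)) (h (t))))))


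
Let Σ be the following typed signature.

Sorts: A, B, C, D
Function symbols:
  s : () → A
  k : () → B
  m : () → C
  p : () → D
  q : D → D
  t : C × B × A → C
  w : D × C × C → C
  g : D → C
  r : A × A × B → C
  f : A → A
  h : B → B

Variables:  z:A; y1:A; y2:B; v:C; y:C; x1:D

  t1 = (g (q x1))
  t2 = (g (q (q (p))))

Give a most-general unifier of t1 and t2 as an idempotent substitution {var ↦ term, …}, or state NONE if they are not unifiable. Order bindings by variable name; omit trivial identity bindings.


{x1 ↦ (q (p))}


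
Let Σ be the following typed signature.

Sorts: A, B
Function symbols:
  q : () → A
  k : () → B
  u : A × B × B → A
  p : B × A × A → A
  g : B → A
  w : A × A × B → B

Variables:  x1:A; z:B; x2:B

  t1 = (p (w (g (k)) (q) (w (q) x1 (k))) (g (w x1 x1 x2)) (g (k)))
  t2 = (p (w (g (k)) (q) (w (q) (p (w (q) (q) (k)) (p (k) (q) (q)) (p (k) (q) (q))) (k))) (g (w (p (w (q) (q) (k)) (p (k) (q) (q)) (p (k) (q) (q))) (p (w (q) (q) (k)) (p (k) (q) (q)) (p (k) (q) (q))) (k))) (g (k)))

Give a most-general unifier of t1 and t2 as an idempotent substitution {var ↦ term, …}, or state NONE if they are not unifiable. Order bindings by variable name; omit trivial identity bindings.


{x1 ↦ (p (w (q) (q) (k)) (p (k) (q) (q)) (p (k) (q) (q))), x2 ↦ (k)}


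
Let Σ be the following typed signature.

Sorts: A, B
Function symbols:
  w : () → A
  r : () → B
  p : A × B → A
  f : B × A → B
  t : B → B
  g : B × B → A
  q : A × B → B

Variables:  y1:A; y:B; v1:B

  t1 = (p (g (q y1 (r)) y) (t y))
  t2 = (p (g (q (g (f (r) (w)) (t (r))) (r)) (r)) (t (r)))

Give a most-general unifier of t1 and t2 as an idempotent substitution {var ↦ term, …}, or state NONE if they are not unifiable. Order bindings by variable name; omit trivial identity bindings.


{y ↦ (r), y1 ↦ (g (f (r) (w)) (t (r)))}


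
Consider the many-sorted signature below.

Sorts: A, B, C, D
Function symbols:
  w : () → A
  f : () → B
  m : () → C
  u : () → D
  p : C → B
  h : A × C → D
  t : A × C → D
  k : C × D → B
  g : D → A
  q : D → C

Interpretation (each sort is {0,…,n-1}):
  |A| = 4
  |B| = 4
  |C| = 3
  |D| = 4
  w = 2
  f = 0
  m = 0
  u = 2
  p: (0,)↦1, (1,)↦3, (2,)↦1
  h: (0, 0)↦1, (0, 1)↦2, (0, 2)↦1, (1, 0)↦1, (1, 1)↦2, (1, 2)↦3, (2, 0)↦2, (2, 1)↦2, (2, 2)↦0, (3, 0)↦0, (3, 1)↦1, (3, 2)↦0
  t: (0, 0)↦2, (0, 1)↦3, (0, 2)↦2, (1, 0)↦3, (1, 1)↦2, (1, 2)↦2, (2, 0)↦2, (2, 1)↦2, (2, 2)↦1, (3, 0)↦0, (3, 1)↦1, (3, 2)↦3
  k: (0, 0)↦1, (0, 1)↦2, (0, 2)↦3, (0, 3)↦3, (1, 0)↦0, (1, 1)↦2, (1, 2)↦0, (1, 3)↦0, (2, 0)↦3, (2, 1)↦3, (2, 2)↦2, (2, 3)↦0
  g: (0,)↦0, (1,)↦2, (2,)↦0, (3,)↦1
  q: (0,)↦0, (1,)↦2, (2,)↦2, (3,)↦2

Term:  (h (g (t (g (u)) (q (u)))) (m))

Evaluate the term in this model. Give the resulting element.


  u = 2
  (g (u)) = g(2,) = 0
  u = 2
  (q (u)) = q(2,) = 2
  (t (g (u)) (q (u))) = t(0, 2) = 2
  (g (t (g (u)) (q (u)))) = g(2,) = 0
  m = 0
  (h (g (t (g (u)) (q (u)))) (m)) = h(0, 0) = 1

value = 1


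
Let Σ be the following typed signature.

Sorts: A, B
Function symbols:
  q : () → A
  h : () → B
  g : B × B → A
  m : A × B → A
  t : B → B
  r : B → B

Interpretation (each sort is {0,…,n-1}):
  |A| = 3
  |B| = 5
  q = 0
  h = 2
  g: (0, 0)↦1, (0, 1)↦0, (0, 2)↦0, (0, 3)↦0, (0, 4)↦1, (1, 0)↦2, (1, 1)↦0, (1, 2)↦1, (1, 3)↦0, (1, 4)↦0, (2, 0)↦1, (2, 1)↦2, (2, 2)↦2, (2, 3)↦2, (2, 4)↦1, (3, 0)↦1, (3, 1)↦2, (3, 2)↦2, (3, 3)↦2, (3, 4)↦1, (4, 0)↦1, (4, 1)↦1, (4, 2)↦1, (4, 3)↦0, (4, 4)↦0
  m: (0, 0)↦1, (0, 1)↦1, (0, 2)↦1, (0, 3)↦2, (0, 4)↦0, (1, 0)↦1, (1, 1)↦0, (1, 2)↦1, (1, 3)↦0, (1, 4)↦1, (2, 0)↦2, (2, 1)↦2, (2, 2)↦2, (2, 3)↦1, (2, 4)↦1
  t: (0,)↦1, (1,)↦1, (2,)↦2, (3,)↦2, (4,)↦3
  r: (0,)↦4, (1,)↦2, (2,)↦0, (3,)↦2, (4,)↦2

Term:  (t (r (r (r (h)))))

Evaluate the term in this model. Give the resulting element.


value = 2

  h = 2
  (r (h)) = r(2,) = 0
  (r (r (h))) = r(0,) = 4
  (r (r (r (h)))) = r(4,) = 2
  (t (r (r (r (h))))) = t(2,) = 2


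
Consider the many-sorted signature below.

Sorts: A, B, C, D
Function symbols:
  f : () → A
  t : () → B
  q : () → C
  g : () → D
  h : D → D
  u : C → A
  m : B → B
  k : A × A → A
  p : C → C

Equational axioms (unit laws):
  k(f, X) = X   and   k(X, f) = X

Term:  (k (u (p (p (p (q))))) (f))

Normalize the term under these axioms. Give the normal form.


normal form = (u (p (p (p (q)))))

1. (k (u (p (p (p (q))))) (f))  →  (u (p (p (p (q)))))


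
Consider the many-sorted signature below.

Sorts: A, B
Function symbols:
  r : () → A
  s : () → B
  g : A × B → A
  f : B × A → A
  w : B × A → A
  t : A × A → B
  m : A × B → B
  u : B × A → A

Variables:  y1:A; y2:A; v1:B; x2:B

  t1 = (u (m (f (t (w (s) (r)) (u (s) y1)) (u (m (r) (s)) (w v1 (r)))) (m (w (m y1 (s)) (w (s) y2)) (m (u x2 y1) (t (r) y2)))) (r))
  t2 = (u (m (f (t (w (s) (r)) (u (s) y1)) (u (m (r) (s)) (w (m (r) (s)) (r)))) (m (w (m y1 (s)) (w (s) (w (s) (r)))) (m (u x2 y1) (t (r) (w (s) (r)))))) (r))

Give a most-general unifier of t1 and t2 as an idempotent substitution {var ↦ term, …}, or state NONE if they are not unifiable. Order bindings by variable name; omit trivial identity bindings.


{v1 ↦ (m (r) (s)), y2 ↦ (w (s) (r))}


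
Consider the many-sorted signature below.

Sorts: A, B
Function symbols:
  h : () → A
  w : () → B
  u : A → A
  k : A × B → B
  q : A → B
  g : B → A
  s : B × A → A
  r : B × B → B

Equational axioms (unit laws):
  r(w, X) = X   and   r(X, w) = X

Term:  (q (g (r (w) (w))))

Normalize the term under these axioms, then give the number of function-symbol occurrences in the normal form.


1. (q (g (r (w) (w))))  →  (q (g (w)))
normal form: (q (g (w)))

size = 3


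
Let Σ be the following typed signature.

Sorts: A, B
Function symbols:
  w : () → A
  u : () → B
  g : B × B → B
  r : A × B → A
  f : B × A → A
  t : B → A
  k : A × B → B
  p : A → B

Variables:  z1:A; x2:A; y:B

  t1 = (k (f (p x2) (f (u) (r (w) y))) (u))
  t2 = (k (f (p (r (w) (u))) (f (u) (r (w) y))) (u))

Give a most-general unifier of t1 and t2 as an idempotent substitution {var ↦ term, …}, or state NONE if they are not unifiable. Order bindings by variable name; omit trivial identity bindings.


{x2 ↦ (r (w) (u))}


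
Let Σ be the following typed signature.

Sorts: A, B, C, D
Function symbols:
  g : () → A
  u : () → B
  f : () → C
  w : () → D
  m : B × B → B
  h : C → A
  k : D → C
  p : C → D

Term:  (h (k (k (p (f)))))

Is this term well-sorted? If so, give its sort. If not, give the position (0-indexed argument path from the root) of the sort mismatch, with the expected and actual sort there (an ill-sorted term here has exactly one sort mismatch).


        (f) : C
      (p (f)) : D
    (k (p (f))) : C
  (k (k (p (f)))) : ✗ arg 0 at [0, 0] has sort C, expected D

ill-sorted at position [0, 0]: expected D, got C


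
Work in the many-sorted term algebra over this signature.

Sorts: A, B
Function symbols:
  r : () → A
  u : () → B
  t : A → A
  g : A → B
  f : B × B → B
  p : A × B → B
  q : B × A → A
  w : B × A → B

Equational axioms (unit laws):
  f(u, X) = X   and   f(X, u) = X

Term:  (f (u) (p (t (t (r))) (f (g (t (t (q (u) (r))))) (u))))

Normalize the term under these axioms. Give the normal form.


1. (f (u) (p (t (t (r))) (f (g (t (t (q (u) (r))))) (u))))  →  (p (t (t (r))) (f (g (t (t (q (u) (r))))) (u)))
2. (p (t (t (r))) (f (g (t (t (q (u) (r))))) (u)))  →  (p (t (t (r))) (g (t (t (q (u) (r))))))

normal form = (p (t (t (r))) (g (t (t (q (u) (r))))))


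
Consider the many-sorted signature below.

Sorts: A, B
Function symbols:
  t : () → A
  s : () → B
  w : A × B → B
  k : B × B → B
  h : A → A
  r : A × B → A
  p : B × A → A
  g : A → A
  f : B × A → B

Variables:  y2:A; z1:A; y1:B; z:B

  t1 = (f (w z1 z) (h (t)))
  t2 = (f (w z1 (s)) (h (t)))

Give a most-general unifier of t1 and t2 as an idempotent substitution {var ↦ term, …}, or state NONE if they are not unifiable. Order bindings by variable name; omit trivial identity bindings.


{z ↦ (s)}


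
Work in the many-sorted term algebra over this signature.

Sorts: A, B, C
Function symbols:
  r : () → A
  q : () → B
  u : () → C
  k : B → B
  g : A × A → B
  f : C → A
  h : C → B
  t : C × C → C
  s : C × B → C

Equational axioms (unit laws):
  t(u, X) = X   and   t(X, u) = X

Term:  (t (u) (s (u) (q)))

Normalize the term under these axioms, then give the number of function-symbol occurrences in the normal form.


size = 3

1. (t (u) (s (u) (q)))  →  (s (u) (q))
normal form: (s (u) (q))


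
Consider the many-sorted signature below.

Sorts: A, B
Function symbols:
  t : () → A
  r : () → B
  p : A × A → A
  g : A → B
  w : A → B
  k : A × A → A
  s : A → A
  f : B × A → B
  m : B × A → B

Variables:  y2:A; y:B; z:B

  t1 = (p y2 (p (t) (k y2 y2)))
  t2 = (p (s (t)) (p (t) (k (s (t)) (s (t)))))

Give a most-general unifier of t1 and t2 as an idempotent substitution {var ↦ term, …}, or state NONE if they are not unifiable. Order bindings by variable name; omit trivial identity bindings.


{y2 ↦ (s (t))}


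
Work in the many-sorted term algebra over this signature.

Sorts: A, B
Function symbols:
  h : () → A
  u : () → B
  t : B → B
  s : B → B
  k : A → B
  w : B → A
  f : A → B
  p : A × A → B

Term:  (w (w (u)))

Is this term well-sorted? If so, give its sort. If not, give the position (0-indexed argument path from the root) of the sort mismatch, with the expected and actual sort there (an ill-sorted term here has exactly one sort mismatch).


    (u) : B
  (w (u)) : A
(w (w (u))) : ✗ arg 0 at [0] has sort A, expected B

ill-sorted at position [0]: expected B, got A


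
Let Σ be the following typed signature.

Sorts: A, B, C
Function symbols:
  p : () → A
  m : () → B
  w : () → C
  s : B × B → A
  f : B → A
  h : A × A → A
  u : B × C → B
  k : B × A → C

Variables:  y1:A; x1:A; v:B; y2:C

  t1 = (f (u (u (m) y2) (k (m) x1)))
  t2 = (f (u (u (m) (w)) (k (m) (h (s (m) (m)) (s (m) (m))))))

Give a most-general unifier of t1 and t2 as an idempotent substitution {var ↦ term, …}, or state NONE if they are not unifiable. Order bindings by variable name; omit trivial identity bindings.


{x1 ↦ (h (s (m) (m)) (s (m) (m))), y2 ↦ (w)}


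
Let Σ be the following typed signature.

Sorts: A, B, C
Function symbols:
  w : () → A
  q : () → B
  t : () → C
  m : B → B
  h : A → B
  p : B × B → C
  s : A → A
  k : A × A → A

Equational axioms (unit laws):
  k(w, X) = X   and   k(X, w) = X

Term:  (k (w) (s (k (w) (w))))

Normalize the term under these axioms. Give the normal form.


1. (k (w) (s (k (w) (w))))  →  (s (k (w) (w)))
2. (s (k (w) (w)))  →  (s (w))

normal form = (s (w))


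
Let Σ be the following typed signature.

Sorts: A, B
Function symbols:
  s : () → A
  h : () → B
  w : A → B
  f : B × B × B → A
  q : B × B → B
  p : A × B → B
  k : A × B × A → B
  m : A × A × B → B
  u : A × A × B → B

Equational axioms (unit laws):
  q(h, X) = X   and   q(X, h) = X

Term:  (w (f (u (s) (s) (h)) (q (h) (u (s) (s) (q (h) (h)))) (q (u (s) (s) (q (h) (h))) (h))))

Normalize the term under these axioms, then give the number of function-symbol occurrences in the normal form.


size = 14

1. (w (f (u (s) (s) (h)) (q (h) (u (s) (s) (q (h) (h)))) (q (u (s) (s) (q (h) (h))) (h))))  →  (w (f (u (s) (s) (h)) (u (s) (s) (q (h) (h))) (q (u (s) (s) (q (h) (h))) (h))))
2. (w (f (u (s) (s) (h)) (u (s) (s) (q (h) (h))) (q (u (s) (s) (q (h) (h))) (h))))  →  (w (f (u (s) (s) (h)) (u (s) (s) (h)) (q (u (s) (s) (q (h) (h))) (h))))
3. (w (f (u (s) (s) (h)) (u (s) (s) (h)) (q (u (s) (s) (q (h) (h))) (h))))  →  (w (f (u (s) (s) (h)) (u (s) (s) (h)) (u (s) (s) (q (h) (h)))))
4. (w (f (u (s) (s) (h)) (u (s) (s) (h)) (u (s) (s) (q (h) (h)))))  →  (w (f (u (s) (s) (h)) (u (s) (s) (h)) (u (s) (s) (h))))
normal form: (w (f (u (s) (s) (h)) (u (s) (s) (h)) (u (s) (s) (h))))


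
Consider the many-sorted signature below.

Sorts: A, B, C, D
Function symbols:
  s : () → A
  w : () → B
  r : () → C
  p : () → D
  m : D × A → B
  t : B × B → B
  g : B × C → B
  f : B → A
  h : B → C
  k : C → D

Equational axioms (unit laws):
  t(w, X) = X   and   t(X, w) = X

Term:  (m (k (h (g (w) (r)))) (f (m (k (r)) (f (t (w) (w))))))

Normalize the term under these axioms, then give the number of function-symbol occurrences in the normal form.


size = 12

1. (m (k (h (g (w) (r)))) (f (m (k (r)) (f (t (w) (w))))))  →  (m (k (h (g (w) (r)))) (f (m (k (r)) (f (w)))))
normal form: (m (k (h (g (w) (r)))) (f (m (k (r)) (f (w)))))


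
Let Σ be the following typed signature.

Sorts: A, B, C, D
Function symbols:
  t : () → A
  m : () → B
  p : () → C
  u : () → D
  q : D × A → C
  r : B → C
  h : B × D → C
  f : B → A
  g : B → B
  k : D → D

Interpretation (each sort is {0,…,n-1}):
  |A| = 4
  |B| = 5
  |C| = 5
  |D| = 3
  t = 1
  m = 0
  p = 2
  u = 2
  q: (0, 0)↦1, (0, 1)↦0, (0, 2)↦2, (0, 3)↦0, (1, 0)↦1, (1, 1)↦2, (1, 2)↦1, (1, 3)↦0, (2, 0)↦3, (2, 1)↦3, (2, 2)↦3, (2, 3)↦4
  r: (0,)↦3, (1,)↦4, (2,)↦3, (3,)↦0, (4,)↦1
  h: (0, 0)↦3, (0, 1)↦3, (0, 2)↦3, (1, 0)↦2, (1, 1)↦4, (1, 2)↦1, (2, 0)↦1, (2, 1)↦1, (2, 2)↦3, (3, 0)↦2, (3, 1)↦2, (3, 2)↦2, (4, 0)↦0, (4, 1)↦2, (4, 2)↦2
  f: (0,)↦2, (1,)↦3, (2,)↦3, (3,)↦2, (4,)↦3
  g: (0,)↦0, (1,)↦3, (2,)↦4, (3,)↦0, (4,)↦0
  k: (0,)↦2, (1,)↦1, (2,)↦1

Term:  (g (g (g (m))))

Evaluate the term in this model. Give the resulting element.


  m = 0
  (g (m)) = g(0,) = 0
  (g (g (m))) = g(0,) = 0
  (g (g (g (m)))) = g(0,) = 0

value = 0


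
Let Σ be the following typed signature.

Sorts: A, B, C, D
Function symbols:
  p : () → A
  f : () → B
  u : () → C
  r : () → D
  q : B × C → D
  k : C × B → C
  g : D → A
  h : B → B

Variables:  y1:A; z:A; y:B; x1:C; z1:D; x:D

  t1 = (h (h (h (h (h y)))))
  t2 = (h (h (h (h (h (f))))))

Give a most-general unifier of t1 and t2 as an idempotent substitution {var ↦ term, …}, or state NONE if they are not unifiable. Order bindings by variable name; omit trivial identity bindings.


{y ↦ (f)}


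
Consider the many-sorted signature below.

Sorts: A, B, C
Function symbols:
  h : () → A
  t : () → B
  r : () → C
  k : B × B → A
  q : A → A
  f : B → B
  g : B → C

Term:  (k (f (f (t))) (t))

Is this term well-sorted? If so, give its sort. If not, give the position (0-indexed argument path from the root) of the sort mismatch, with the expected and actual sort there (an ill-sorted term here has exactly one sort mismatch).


well-sorted; sort = A

      (t) : B
    (f (t)) : B
  (f (f (t))) : B
  (t) : B
(k (f (f (t))) (t)) : A


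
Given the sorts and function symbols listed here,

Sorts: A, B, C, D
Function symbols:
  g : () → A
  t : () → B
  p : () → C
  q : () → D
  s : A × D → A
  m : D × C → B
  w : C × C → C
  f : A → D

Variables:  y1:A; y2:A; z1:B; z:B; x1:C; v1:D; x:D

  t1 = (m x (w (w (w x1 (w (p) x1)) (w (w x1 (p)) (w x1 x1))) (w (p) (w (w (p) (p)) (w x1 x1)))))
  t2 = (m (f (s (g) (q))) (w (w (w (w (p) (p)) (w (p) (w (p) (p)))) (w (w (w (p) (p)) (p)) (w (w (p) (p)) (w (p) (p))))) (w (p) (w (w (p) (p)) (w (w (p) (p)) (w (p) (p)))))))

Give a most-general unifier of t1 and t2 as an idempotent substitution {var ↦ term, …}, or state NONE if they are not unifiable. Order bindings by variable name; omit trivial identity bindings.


{x ↦ (f (s (g) (q))), x1 ↦ (w (p) (p))}


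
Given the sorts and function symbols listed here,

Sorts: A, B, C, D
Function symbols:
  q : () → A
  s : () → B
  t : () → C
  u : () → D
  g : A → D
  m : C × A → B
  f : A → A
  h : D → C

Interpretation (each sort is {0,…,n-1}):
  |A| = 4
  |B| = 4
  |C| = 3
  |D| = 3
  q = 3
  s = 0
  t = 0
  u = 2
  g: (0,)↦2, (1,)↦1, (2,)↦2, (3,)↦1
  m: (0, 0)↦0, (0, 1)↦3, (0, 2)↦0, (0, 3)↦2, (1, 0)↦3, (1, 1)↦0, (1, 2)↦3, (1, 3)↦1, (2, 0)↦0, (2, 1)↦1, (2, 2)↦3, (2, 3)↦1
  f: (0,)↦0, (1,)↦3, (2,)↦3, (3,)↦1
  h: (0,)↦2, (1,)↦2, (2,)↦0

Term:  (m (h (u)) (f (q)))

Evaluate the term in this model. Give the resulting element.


  u = 2
  (h (u)) = h(2,) = 0
  q = 3
  (f (q)) = f(3,) = 1
  (m (h (u)) (f (q))) = m(0, 1) = 3

value = 3


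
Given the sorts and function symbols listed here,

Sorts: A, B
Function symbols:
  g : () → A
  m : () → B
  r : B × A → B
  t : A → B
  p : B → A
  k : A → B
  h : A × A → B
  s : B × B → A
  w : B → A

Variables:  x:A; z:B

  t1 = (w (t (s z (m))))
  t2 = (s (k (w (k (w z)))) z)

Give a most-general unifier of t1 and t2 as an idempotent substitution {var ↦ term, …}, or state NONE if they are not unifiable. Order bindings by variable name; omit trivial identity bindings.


NONE (not unifiable)

head clash or occurs-check failure — not unifiable


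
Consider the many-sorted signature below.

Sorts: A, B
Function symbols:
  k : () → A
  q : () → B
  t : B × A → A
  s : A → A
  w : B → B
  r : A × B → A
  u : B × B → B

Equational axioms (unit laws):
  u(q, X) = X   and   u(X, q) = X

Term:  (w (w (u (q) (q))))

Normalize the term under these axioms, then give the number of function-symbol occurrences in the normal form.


1. (w (w (u (q) (q))))  →  (w (w (q)))
normal form: (w (w (q)))

size = 3


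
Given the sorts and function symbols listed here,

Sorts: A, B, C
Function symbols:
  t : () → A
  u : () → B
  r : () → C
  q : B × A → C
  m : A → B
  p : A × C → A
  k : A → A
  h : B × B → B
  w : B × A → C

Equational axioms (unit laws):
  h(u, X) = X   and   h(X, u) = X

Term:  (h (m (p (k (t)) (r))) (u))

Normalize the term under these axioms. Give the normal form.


1. (h (m (p (k (t)) (r))) (u))  →  (m (p (k (t)) (r)))

normal form = (m (p (k (t)) (r)))


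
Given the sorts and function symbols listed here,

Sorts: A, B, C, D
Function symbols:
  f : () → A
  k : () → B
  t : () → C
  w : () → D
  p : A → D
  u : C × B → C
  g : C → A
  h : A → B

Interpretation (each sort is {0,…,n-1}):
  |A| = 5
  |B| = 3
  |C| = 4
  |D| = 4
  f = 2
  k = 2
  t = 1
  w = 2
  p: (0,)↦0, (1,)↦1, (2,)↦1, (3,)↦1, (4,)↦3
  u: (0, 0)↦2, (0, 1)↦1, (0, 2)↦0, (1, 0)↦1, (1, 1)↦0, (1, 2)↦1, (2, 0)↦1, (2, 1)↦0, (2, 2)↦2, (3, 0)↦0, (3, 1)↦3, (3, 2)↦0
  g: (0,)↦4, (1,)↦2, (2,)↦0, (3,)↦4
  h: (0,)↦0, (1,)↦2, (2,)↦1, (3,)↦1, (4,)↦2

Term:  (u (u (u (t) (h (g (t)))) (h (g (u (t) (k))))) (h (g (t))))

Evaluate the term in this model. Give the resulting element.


  t = 1
  t = 1
  (g (t)) = g(1,) = 2
  (h (g (t))) = h(2,) = 1
  (u (t) (h (g (t)))) = u(1, 1) = 0
  t = 1
  k = 2
  (u (t) (k)) = u(1, 2) = 1
  (g (u (t) (k))) = g(1,) = 2
  (h (g (u (t) (k)))) = h(2,) = 1
  (u (u (t) (h (g (t)))) (h (g (u (t) (k))))) = u(0, 1) = 1
  t = 1
  (g (t)) = g(1,) = 2
  (h (g (t))) = h(2,) = 1
  (u (u (u (t) (h (g (t)))) (h (g (u (t) (k))))) (h (g (t)))) = u(1, 1) = 0

value = 0


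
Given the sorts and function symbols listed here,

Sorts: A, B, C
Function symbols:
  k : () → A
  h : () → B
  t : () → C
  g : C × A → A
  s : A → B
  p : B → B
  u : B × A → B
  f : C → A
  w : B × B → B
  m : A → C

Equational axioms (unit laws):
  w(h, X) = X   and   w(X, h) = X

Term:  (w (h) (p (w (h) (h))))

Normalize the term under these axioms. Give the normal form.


normal form = (p (h))

1. (w (h) (p (w (h) (h))))  →  (p (w (h) (h)))
2. (p (w (h) (h)))  →  (p (h))


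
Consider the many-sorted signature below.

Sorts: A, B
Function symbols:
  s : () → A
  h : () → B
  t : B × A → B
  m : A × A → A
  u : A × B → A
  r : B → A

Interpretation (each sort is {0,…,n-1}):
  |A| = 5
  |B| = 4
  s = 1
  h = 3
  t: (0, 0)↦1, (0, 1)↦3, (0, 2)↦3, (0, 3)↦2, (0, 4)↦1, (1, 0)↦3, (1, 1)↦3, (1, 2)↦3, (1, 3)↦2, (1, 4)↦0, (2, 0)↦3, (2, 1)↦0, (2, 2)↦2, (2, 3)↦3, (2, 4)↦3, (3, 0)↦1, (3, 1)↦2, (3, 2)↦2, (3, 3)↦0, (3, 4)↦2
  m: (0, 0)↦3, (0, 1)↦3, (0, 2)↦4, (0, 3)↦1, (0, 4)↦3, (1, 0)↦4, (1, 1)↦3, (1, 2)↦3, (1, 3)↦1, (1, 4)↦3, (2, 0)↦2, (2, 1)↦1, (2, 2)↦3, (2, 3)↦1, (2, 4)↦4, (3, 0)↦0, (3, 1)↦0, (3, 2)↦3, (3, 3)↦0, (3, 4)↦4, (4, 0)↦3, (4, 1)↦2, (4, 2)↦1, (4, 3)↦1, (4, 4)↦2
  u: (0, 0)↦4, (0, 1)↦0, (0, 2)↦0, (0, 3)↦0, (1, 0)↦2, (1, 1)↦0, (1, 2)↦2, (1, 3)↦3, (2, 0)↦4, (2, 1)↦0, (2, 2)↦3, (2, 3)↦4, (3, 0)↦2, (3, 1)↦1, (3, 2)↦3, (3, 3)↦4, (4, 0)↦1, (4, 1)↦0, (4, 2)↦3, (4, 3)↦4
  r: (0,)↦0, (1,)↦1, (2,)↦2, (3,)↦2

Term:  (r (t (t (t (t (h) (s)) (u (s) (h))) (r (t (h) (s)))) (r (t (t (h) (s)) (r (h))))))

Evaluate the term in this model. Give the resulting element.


value = 2

  h = 3
  s = 1
  (t (h) (s)) = t(3, 1) = 2
  s = 1
  h = 3
  (u (s) (h)) = u(1, 3) = 3
  (t (t (h) (s)) (u (s) (h))) = t(2, 3) = 3
  h = 3
  s = 1
  (t (h) (s)) = t(3, 1) = 2
  (r (t (h) (s))) = r(2,) = 2
  (t (t (t (h) (s)) (u (s) (h))) (r (t (h) (s)))) = t(3, 2) = 2
  h = 3
  s = 1
  (t (h) (s)) = t(3, 1) = 2
  h = 3
  (r (h)) = r(3,) = 2
  (t (t (h) (s)) (r (h))) = t(2, 2) = 2
  (r (t (t (h) (s)) (r (h)))) = r(2,) = 2
  (t (t (t (t (h) (s)) (u (s) (h))) (r (t (h) (s)))) (r (t (t (h) (s)) (r (h))))) = t(2, 2) = 2
  (r (t (t (t (t (h) (s)) (u (s) (h))) (r (t (h) (s)))) (r (t (t (h) (s)) (r (h)))))) = r(2,) = 2


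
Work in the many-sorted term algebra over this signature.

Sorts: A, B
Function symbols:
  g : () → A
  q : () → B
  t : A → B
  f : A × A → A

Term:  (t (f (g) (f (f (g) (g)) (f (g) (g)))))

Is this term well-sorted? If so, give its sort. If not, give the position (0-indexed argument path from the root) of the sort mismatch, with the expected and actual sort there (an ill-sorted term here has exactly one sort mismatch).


well-sorted; sort = B

    (g) : A
        (g) : A
        (g) : A
      (f (g) (g)) : A
        (g) : A
        (g) : A
      (f (g) (g)) : A
    (f (f (g) (g)) (f (g) (g))) : A
  (f (g) (f (f (g) (g)) (f (g) (g)))) : A
(t (f (g) (f (f (g) (g)) (f (g) (g))))) : B


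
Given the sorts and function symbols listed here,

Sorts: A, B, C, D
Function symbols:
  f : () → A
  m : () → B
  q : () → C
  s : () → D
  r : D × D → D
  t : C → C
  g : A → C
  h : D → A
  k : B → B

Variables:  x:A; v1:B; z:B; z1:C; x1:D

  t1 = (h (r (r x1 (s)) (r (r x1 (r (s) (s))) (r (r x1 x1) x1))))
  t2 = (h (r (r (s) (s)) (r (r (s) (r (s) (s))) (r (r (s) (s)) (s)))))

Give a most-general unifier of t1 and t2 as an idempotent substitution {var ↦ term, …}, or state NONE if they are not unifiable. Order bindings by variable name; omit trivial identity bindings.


{x1 ↦ (s)}


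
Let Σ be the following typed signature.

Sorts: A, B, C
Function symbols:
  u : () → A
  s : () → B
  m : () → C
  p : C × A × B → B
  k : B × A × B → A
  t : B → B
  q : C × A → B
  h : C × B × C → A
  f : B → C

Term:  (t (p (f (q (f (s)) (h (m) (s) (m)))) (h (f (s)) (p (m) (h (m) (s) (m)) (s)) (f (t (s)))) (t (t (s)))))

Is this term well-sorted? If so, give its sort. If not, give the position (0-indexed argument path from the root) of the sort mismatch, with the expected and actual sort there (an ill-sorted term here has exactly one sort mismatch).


well-sorted; sort = B

          (s) : B
        (f (s)) : C
          (m) : C
          (s) : B
          (m) : C
        (h (m) (s) (m)) : A
      (q (f (s)) (h (m) (s) (m))) : B
    (f (q (f (s)) (h (m) (s) (m)))) : C
        (s) : B
      (f (s)) : C
        (m) : C
          (m) : C
          (s) : B
          (m) : C
        (h (m) (s) (m)) : A
        (s) : B
      (p (m) (h (m) (s) (m)) (s)) : B
          (s) : B
        (t (s)) : B
      (f (t (s))) : C
    (h (f (s)) (p (m) (h (m) (s) (m)) (s)) (f (t (s)))) : A
        (s) : B
      (t (s)) : B
    (t (t (s))) : B
  (p (f (q (f (s)) (h (m) (s) (m)))) (h (f (s)) (p (m) (h (m) (s) (m)) (s)) (f (t (s)))) (t (t (s)))) : B
(t (p (f (q (f (s)) (h (m) (s) (m)))) (h (f (s)) (p (m) (h (m) (s) (m)) (s)) (f (t (s)))) (t (t (s))))) : B


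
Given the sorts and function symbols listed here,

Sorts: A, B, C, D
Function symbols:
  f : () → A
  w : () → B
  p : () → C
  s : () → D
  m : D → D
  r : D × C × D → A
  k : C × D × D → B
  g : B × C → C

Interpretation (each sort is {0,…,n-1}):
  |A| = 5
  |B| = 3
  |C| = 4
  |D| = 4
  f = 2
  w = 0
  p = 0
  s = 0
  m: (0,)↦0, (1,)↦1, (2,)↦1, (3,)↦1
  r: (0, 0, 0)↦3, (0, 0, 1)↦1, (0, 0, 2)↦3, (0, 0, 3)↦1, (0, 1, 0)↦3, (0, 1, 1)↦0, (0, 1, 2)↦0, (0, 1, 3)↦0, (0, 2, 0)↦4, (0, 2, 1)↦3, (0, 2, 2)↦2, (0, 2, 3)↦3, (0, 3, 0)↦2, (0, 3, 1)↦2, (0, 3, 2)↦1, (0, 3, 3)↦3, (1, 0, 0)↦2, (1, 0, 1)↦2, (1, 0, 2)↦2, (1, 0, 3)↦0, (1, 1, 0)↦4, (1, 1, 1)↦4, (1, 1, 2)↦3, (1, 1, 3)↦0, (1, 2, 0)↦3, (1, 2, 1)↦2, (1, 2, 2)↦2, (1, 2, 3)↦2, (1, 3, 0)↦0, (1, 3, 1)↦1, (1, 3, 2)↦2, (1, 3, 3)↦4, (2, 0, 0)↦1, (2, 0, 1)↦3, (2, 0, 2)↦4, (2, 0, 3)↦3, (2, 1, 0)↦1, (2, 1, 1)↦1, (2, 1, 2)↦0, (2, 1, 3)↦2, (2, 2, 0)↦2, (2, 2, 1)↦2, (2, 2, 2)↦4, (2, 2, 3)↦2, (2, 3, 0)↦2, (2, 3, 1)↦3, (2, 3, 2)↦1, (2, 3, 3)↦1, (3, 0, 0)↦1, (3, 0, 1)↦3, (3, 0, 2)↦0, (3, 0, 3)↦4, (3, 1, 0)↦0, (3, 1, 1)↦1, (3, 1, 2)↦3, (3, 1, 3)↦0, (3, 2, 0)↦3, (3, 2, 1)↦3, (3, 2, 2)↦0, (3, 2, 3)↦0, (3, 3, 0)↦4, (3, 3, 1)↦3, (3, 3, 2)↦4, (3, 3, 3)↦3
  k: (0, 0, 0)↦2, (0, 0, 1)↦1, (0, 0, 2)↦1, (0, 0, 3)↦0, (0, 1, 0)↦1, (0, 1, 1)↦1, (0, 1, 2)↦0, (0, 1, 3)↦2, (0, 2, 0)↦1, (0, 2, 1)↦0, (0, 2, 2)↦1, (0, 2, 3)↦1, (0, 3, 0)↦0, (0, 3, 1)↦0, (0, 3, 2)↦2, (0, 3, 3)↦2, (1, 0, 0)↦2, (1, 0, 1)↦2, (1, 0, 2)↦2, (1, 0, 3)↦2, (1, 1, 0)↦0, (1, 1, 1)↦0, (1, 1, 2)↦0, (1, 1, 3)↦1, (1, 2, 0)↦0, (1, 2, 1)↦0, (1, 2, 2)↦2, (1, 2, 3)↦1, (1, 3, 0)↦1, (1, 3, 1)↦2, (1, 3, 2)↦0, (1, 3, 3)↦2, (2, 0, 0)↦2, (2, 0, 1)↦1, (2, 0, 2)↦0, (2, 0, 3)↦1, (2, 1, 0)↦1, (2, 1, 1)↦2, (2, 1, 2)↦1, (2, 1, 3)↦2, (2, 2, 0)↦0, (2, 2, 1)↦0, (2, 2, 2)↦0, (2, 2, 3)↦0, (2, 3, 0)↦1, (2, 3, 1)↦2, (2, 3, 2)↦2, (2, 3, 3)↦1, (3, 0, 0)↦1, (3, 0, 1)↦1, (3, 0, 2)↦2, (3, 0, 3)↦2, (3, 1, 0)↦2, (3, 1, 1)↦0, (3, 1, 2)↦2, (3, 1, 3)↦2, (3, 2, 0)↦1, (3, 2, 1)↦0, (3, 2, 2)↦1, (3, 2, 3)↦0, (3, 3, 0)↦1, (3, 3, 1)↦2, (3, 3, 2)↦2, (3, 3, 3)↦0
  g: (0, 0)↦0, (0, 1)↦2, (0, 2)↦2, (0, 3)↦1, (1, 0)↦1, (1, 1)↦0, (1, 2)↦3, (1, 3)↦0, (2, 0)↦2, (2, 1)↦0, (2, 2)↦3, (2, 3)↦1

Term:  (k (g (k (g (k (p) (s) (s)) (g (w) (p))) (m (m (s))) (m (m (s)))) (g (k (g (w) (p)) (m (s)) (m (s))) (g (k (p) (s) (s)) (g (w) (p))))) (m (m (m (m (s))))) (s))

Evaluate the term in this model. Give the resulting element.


  p = 0
  s = 0
  s = 0
  (k (p) (s) (s)) = k(0, 0, 0) = 2
  w = 0
  p = 0
  (g (w) (p)) = g(0, 0) = 0
  (g (k (p) (s) (s)) (g (w) (p))) = g(2, 0) = 2
  s = 0
  (m (s)) = m(0,) = 0
  (m (m (s))) = m(0,) = 0
  s = 0
  (m (s)) = m(0,) = 0
  (m (m (s))) = m(0,) = 0
  (k (g (k (p) (s) (s)) (g (w) (p))) (m (m (s))) (m (m (s)))) = k(2, 0, 0) = 2
  w = 0
  p = 0
  (g (w) (p)) = g(0, 0) = 0
  s = 0
  (m (s)) = m(0,) = 0
  s = 0
  (m (s)) = m(0,) = 0
  (k (g (w) (p)) (m (s)) (m (s))) = k(0, 0, 0) = 2
  p = 0
  s = 0
  s = 0
  (k (p) (s) (s)) = k(0, 0, 0) = 2
  w = 0
  p = 0
  (g (w) (p)) = g(0, 0) = 0
  (g (k (p) (s) (s)) (g (w) (p))) = g(2, 0) = 2
  (g (k (g (w) (p)) (m (s)) (m (s))) (g (k (p) (s) (s)) (g (w) (p)))) = g(2, 2) = 3
  (g (k (g (k (p) (s) (s)) (g (w) (p))) (m (m (s))) (m (m (s)))) (g (k (g (w) (p)) (m (s)) (m (s))) (g (k (p) (s) (s)) (g (w) (p))))) = g(2, 3) = 1
  s = 0
  (m (s)) = m(0,) = 0
  (m (m (s))) = m(0,) = 0
  (m (m (m (s)))) = m(0,) = 0
  (m (m (m (m (s))))) = m(0,) = 0
  s = 0
  (k (g (k (g (k (p) (s) (s)) (g (w) (p))) (m (m (s))) (m (m (s)))) (g (k (g (w) (p)) (m (s)) (m (s))) (g (k (p) (s) (s)) (g (w) (p))))) (m (m (m (m (s))))) (s)) = k(1, 0, 0) = 2

value = 2


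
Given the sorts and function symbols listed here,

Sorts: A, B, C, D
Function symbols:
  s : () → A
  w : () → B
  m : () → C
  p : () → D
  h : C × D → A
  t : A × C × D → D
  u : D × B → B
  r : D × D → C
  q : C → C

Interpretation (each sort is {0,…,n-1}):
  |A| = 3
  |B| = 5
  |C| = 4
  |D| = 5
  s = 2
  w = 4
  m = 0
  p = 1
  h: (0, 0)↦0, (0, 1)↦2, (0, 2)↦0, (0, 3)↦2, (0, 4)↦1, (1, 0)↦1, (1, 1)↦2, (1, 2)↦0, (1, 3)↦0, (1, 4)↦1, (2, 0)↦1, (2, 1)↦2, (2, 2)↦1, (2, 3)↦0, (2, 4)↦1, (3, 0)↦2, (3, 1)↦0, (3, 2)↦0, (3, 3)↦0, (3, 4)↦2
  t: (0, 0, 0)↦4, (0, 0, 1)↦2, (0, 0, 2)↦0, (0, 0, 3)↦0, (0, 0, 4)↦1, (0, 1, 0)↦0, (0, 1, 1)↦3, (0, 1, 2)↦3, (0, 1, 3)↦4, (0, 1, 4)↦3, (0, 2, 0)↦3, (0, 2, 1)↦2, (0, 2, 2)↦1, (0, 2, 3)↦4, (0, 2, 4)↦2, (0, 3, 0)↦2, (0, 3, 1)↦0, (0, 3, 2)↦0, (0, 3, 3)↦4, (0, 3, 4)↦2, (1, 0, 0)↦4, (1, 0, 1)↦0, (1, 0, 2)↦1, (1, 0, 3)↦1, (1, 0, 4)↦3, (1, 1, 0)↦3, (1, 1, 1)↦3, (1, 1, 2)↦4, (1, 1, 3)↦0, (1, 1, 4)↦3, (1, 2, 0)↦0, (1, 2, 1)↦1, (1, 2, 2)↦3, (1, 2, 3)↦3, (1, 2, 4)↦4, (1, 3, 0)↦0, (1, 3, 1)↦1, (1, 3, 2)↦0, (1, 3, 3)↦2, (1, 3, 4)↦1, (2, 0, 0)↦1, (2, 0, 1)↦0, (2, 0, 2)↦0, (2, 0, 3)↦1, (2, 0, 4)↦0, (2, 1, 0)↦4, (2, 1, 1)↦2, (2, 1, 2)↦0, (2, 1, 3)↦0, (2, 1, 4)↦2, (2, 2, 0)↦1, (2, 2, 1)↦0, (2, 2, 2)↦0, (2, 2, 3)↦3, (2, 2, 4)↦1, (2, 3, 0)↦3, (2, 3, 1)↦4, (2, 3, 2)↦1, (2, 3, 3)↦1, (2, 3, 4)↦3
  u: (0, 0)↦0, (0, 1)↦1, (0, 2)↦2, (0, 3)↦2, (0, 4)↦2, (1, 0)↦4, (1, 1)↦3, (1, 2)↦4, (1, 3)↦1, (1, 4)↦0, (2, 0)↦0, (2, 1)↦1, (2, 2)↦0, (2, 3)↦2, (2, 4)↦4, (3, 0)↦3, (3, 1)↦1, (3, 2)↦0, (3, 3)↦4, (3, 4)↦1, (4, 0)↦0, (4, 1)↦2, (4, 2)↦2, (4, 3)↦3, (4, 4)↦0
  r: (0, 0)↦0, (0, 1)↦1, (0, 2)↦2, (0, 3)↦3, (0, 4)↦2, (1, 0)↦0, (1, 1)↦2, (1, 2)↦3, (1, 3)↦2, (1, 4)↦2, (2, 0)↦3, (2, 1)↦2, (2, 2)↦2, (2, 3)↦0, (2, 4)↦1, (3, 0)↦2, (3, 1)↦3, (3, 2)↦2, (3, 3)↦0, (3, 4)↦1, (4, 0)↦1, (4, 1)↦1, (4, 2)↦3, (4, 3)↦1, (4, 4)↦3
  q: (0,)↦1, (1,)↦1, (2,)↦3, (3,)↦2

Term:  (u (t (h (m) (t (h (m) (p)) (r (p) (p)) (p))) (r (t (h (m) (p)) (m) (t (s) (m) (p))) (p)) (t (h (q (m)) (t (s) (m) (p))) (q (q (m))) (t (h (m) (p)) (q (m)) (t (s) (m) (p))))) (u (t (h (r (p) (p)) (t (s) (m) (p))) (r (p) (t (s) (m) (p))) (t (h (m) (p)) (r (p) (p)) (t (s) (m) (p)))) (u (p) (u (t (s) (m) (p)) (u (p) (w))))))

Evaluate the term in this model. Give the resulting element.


value = 2

  m = 0
  m = 0
  p = 1
  (h (m) (p)) = h(0, 1) = 2
  p = 1
  p = 1
  (r (p) (p)) = r(1, 1) = 2
  p = 1
  (t (h (m) (p)) (r (p) (p)) (p)) = t(2, 2, 1) = 0
  (h (m) (t (h (m) (p)) (r (p) (p)) (p))) = h(0, 0) = 0
  m = 0
  p = 1
  (h (m) (p)) = h(0, 1) = 2
  m = 0
  s = 2
  m = 0
  p = 1
  (t (s) (m) (p)) = t(2, 0, 1) = 0
  (t (h (m) (p)) (m) (t (s) (m) (p))) = t(2, 0, 0) = 1
  p = 1
  (r (t (h (m) (p)) (m) (t (s) (m) (p))) (p)) = r(1, 1) = 2
  m = 0
  (q (m)) = q(0,) = 1
  s = 2
  m = 0
  p = 1
  (t (s) (m) (p)) = t(2, 0, 1) = 0
  (h (q (m)) (t (s) (m) (p))) = h(1, 0) = 1
  m = 0
  (q (m)) = q(0,) = 1
  (q (q (m))) = q(1,) = 1
  m = 0
  p = 1
  (h (m) (p)) = h(0, 1) = 2
  m = 0
  (q (m)) = q(0,) = 1
  s = 2
  m = 0
  p = 1
  (t (s) (m) (p)) = t(2, 0, 1) = 0
  (t (h (m) (p)) (q (m)) (t (s) (m) (p))) = t(2, 1, 0) = 4
  (t (h (q (m)) (t (s) (m) (p))) (q (q (m))) (t (h (m) (p)) (q (m)) (t (s) (m) (p)))) = t(1, 1, 4) = 3
  (t (h (m) (t (h (m) (p)) (r (p) (p)) (p))) (r (t (h (m) (p)) (m) (t (s) (m) (p))) (p)) (t (h (q (m)) (t (s) (m) (p))) (q (q (m))) (t (h (m) (p)) (q (m)) (t (s) (m) (p))))) = t(0, 2, 3) = 4
  p = 1
  p = 1
  (r (p) (p)) = r(1, 1) = 2
  s = 2
  m = 0
  p = 1
  (t (s) (m) (p)) = t(2, 0, 1) = 0
  (h (r (p) (p)) (t (s) (m) (p))) = h(2, 0) = 1
  p = 1
  s = 2
  m = 0
  p = 1
  (t (s) (m) (p)) = t(2, 0, 1) = 0
  (r (p) (t (s) (m) (p))) = r(1, 0) = 0
  m = 0
  p = 1
  (h (m) (p)) = h(0, 1) = 2
  p = 1
  p = 1
  (r (p) (p)) = r(1, 1) = 2
  s = 2
  m = 0
  p = 1
  (t (s) (m) (p)) = t(2, 0, 1) = 0
  (t (h (m) (p)) (r (p) (p)) (t (s) (m) (p))) = t(2, 2, 0) = 1
  (t (h (r (p) (p)) (t (s) (m) (p))) (r (p) (t (s) (m) (p))) (t (h (m) (p)) (r (p) (p)) (t (s) (m) (p)))) = t(1, 0, 1) = 0
  p = 1
  s = 2
  m = 0
  p = 1
  (t (s) (m) (p)) = t(2, 0, 1) = 0
  p = 1
  w = 4
  (u (p) (w)) = u(1, 4) = 0
  (u (t (s) (m) (p)) (u (p) (w))) = u(0, 0) = 0
  (u (p) (u (t (s) (m) (p)) (u (p) (w)))) = u(1, 0) = 4
  (u (t (h (r (p) (p)) (t (s) (m) (p))) (r (p) (t (s) (m) (p))) (t (h (m) (p)) (r (p) (p)) (t (s) (m) (p)))) (u (p) (u (t (s) (m) (p)) (u (p) (w))))) = u(0, 4) = 2
  (u (t (h (m) (t (h (m) (p)) (r (p) (p)) (p))) (r (t (h (m) (p)) (m) (t (s) (m) (p))) (p)) (t (h (q (m)) (t (s) (m) (p))) (q (q (m))) (t (h (m) (p)) (q (m)) (t (s) (m) (p))))) (u (t (h (r (p) (p)) (t (s) (m) (p))) (r (p) (t (s) (m) (p))) (t (h (m) (p)) (r (p) (p)) (t (s) (m) (p)))) (u (p) (u (t (s) (m) (p)) (u (p) (w)))))) = u(4, 2) = 2


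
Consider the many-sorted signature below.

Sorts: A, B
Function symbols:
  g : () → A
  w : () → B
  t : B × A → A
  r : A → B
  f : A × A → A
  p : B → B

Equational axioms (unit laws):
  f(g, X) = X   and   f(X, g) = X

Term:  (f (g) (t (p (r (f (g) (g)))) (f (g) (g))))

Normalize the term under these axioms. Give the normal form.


1. (f (g) (t (p (r (f (g) (g)))) (f (g) (g))))  →  (t (p (r (f (g) (g)))) (f (g) (g)))
2. (t (p (r (f (g) (g)))) (f (g) (g)))  →  (t (p (r (g))) (f (g) (g)))
3. (t (p (r (g))) (f (g) (g)))  →  (t (p (r (g))) (g))

normal form = (t (p (r (g))) (g))


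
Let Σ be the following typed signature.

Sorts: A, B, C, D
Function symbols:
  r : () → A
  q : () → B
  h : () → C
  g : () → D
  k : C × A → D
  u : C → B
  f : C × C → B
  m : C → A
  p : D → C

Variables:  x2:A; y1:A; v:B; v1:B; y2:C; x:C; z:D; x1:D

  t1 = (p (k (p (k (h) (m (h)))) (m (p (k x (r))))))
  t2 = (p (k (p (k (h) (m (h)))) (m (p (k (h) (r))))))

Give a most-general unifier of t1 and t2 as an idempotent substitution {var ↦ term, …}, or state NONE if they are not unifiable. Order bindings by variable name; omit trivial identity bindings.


{x ↦ (h)}


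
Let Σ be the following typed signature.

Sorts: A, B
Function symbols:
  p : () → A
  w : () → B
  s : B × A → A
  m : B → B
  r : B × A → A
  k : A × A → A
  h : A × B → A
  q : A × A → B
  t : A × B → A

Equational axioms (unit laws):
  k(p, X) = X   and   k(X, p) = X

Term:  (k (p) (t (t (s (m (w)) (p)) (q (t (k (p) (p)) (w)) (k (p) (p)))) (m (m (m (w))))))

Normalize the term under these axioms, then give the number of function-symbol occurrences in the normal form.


size = 15

1. (k (p) (t (t (s (m (w)) (p)) (q (t (k (p) (p)) (w)) (k (p) (p)))) (m (m (m (w))))))  →  (t (t (s (m (w)) (p)) (q (t (k (p) (p)) (w)) (k (p) (p)))) (m (m (m (w)))))
2. (t (t (s (m (w)) (p)) (q (t (k (p) (p)) (w)) (k (p) (p)))) (m (m (m (w)))))  →  (t (t (s (m (w)) (p)) (q (t (p) (w)) (k (p) (p)))) (m (m (m (w)))))
3. (t (t (s (m (w)) (p)) (q (t (p) (w)) (k (p) (p)))) (m (m (m (w)))))  →  (t (t (s (m (w)) (p)) (q (t (p) (w)) (p))) (m (m (m (w)))))
normal form: (t (t (s (m (w)) (p)) (q (t (p) (w)) (p))) (m (m (m (w)))))
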